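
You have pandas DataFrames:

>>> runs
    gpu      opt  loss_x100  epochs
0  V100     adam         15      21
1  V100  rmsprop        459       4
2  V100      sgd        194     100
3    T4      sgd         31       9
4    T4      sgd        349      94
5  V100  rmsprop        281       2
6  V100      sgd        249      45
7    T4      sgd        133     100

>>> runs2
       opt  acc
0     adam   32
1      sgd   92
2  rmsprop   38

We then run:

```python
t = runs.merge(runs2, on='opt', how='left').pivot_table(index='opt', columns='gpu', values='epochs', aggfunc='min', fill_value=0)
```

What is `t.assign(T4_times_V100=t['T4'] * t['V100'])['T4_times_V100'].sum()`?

merge on 'opt' (how='left') → 8 rows:
    gpu      opt  loss_x100  epochs  acc
0  V100     adam         15      21   32
1  V100  rmsprop        459       4   38
2  V100      sgd        194     100   92
3    T4      sgd         31       9   92
4    T4      sgd        349      94   92
5  V100  rmsprop        281       2   38
6  V100      sgd        249      45   92
7    T4      sgd        133     100   92
pivot: rows=opt, cols=gpu, min(epochs):
gpu      T4  V100
opt              
adam      0    21
rmsprop   0     2
sgd       9    45
add column T4_times_V100 = t['T4'] * t['V100']:
gpu      T4  V100  T4_times_V100
opt                             
adam      0    21              0
rmsprop   0     2              0
sgd       9    45            405
Then the sum of column 'T4_times_V100': 405

405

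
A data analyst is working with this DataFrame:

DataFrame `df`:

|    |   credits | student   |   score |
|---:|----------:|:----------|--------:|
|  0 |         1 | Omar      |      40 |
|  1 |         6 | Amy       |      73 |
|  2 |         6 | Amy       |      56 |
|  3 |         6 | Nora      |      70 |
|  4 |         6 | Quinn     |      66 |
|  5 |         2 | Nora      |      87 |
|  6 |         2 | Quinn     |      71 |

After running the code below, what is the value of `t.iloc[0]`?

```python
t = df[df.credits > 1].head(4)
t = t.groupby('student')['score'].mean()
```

filter rows where credits > 1:
   credits student  score
1        6     Amy     73
2        6     Amy     56
3        6    Nora     70
4        6   Quinn     66
5        2    Nora     87
6        2   Quinn     71
take first 4 rows:
   credits student  score
1        6     Amy     73
2        6     Amy     56
3        6    Nora     70
4        6   Quinn     66
group by student, mean of score:
student
Amy      64.5
Nora     70.0
Quinn    66.0
Name: score, dtype: float64
The value at position 0 is 64.5.

64.5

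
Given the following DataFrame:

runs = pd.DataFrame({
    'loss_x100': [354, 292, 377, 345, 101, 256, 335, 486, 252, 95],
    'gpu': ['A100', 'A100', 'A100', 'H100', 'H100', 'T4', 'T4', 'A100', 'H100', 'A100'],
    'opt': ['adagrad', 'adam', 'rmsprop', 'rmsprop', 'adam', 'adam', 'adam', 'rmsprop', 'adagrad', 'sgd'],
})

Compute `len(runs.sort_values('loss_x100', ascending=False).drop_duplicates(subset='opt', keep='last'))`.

sort by loss_x100 descending:
   loss_x100   gpu      opt
7        486  A100  rmsprop
2        377  A100  rmsprop
0        354  A100  adagrad
3        345  H100  rmsprop
6        335    T4     adam
1        292  A100     adam
5        256    T4     adam
8        252  H100  adagrad
4        101  H100     adam
9         95  A100      sgd
drop duplicate opt (keep=last):
   loss_x100   gpu      opt
3        345  H100  rmsprop
8        252  H100  adagrad
4        101  H100     adam
9         95  A100      sgd
Reading off the number of rows, we get 4.

4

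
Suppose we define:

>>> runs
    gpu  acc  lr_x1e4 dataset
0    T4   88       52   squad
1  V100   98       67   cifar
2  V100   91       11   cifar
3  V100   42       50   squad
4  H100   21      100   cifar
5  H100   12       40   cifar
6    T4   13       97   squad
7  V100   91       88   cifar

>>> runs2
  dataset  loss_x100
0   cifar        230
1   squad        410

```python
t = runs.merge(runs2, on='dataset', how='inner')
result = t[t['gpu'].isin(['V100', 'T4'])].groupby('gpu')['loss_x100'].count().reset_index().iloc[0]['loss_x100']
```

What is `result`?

merge on 'dataset' (how='inner') → 8 rows:
    gpu  acc  lr_x1e4 dataset  loss_x100
0    T4   88       52   squad        410
1  V100   98       67   cifar        230
2  V100   91       11   cifar        230
3  V100   42       50   squad        410
4  H100   21      100   cifar        230
5  H100   12       40   cifar        230
6    T4   13       97   squad        410
7  V100   91       88   cifar        230
filter rows where gpu in ['V100', 'T4']:
    gpu  acc  lr_x1e4 dataset  loss_x100
0    T4   88       52   squad        410
1  V100   98       67   cifar        230
2  V100   91       11   cifar        230
3  V100   42       50   squad        410
6    T4   13       97   squad        410
7  V100   91       88   cifar        230
group by gpu, count of loss_x100:
gpu
T4      2
V100    4
Name: loss_x100, dtype: int64
reset_index():
    gpu  loss_x100
0    T4          2
1  V100          4
So iloc[0]['loss_x100'] = 2.

2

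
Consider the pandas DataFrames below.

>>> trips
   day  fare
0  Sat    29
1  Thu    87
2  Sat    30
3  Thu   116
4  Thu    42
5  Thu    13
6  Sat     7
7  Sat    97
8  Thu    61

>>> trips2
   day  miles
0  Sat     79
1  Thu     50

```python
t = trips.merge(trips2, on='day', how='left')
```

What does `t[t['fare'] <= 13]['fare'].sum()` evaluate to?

merge on 'day' (how='left') → 9 rows:
   day  fare  miles
0  Sat    29     79
1  Thu    87     50
2  Sat    30     79
3  Thu   116     50
4  Thu    42     50
5  Thu    13     50
6  Sat     7     79
7  Sat    97     79
8  Thu    61     50
filter rows where fare <= 13:
   day  fare  miles
5  Thu    13     50
6  Sat     7     79
Reading off the sum of column 'fare', we get 20.

20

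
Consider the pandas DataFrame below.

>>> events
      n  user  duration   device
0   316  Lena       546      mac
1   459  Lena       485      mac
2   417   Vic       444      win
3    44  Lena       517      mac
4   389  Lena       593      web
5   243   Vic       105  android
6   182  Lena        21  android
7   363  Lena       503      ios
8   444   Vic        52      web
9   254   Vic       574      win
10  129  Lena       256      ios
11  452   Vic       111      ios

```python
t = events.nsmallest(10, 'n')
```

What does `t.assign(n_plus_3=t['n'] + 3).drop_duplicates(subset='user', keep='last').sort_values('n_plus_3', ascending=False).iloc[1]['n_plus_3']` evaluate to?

392

take 10 rows with smallest n:
      n  user  duration   device
3    44  Lena       517      mac
10  129  Lena       256      ios
6   182  Lena        21  android
5   243   Vic       105  android
9   254   Vic       574      win
0   316  Lena       546      mac
7   363  Lena       503      ios
4   389  Lena       593      web
2   417   Vic       444      win
8   444   Vic        52      web
add column n_plus_3 = t['n'] + 3:
      n  user  duration   device  n_plus_3
3    44  Lena       517      mac        47
10  129  Lena       256      ios       132
6   182  Lena        21  android       185
5   243   Vic       105  android       246
9   254   Vic       574      win       257
0   316  Lena       546      mac       319
7   363  Lena       503      ios       366
4   389  Lena       593      web       392
2   417   Vic       444      win       420
8   444   Vic        52      web       447
drop duplicate user (keep=last):
     n  user  duration device  n_plus_3
4  389  Lena       593    web       392
8  444   Vic        52    web       447
sort by n_plus_3 descending:
     n  user  duration device  n_plus_3
8  444   Vic        52    web       447
4  389  Lena       593    web       392
Reading off the value at position 1, column 'n_plus_3', we get 392.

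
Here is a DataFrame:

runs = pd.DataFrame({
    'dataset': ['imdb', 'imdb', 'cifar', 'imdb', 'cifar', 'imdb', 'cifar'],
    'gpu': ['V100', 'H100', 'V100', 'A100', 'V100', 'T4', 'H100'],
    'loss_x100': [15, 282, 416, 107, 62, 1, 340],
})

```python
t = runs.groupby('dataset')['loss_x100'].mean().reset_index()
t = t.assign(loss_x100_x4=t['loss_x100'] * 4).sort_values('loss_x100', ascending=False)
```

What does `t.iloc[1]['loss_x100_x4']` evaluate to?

group by dataset, mean of loss_x100:
dataset
cifar    272.666667
imdb     101.250000
Name: loss_x100, dtype: float64
reset_index():
  dataset   loss_x100
0   cifar  272.666667
1    imdb  101.250000
add column loss_x100_x4 = t['loss_x100'] * 4:
  dataset   loss_x100  loss_x100_x4
0   cifar  272.666667   1090.666667
1    imdb  101.250000    405.000000
sort by loss_x100 descending:
  dataset   loss_x100  loss_x100_x4
0   cifar  272.666667   1090.666667
1    imdb  101.250000    405.000000
Reading off the value at position 1, column 'loss_x100_x4', we get 405.0.

405.0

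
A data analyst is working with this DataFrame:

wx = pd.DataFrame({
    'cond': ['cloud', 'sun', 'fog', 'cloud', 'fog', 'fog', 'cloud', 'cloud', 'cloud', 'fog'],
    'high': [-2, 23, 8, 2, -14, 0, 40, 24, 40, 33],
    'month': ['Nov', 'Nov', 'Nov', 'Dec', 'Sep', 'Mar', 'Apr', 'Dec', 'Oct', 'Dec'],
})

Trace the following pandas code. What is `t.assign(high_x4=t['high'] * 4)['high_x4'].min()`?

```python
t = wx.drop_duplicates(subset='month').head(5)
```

drop duplicate month (keep=first):
    cond  high month
0  cloud    -2   Nov
3  cloud     2   Dec
4    fog   -14   Sep
5    fog     0   Mar
6  cloud    40   Apr
8  cloud    40   Oct
take first 5 rows:
    cond  high month
0  cloud    -2   Nov
3  cloud     2   Dec
4    fog   -14   Sep
5    fog     0   Mar
6  cloud    40   Apr
add column high_x4 = t['high'] * 4:
    cond  high month  high_x4
0  cloud    -2   Nov       -8
3  cloud     2   Dec        8
4    fog   -14   Sep      -56
5    fog     0   Mar        0
6  cloud    40   Apr      160

-56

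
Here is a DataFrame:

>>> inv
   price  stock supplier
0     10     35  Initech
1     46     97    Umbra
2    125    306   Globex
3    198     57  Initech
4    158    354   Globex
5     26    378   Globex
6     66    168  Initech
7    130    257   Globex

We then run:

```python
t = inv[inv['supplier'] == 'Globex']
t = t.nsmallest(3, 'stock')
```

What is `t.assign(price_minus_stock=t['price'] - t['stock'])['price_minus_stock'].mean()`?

filter rows where supplier == 'Globex':
   price  stock supplier
2    125    306   Globex
4    158    354   Globex
5     26    378   Globex
7    130    257   Globex
take 3 rows with smallest stock:
   price  stock supplier
7    130    257   Globex
2    125    306   Globex
4    158    354   Globex
add column price_minus_stock = t['price'] - t['stock']:
   price  stock supplier  price_minus_stock
7    130    257   Globex               -127
2    125    306   Globex               -181
4    158    354   Globex               -196
Then the mean of column 'price_minus_stock': -168.0

-168.0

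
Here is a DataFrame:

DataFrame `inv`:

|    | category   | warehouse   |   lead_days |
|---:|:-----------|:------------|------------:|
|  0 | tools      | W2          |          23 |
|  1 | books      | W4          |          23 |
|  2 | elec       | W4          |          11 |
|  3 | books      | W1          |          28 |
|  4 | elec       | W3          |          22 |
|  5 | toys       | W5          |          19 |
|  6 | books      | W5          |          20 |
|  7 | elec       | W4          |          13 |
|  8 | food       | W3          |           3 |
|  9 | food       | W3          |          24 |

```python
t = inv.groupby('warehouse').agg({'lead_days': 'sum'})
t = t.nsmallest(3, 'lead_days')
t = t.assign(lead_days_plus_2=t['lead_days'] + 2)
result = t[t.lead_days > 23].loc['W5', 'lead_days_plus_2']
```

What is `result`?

group by warehouse, sum of lead_days:
           lead_days
warehouse           
W1                28
W2                23
W3                49
W4                47
W5                39
take 3 rows with smallest lead_days:
           lead_days
warehouse           
W2                23
W1                28
W5                39
add column lead_days_plus_2 = t['lead_days'] + 2:
           lead_days  lead_days_plus_2
warehouse                             
W2                23                25
W1                28                30
W5                39                41
filter rows where lead_days > 23:
           lead_days  lead_days_plus_2
warehouse                             
W1                28                30
W5                39                41
value at row 'W5', column 'lead_days_plus_2' → 41

41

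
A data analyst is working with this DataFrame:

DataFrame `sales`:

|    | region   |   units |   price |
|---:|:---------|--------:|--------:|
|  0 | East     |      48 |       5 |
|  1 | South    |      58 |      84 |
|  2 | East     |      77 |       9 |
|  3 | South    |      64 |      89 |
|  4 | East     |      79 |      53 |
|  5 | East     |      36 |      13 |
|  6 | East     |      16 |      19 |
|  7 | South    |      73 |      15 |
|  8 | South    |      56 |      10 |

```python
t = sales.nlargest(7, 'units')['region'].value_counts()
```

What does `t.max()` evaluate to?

take 7 rows with largest units:
  region  units  price
4   East     79     53
2   East     77      9
7  South     73     15
3  South     64     89
1  South     58     84
8  South     56     10
0   East     48      5
value_counts of region:
region
South    4
East     3
Name: count, dtype: int64
So max() = 4.

4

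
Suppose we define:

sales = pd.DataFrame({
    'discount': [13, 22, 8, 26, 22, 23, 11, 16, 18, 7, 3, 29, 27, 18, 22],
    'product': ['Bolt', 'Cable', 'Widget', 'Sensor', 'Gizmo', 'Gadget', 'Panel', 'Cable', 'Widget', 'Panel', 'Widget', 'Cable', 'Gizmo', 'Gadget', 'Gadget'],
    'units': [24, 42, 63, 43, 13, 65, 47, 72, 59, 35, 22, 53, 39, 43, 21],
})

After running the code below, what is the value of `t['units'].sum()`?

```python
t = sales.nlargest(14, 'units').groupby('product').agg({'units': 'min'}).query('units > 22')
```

183

take 14 rows with largest units:
    discount product  units
7         16   Cable     72
5         23  Gadget     65
2          8  Widget     63
8         18  Widget     59
11        29   Cable     53
6         11   Panel     47
3         26  Sensor     43
13        18  Gadget     43
1         22   Cable     42
12        27   Gizmo     39
9          7   Panel     35
0         13    Bolt     24
10         3  Widget     22
14        22  Gadget     21
group by product, min of units:
         units
product       
Bolt        24
Cable       42
Gadget      21
Gizmo       39
Panel       35
Sensor      43
Widget      22
filter rows where units > 22:
         units
product       
Bolt        24
Cable       42
Gizmo       39
Panel       35
Sensor      43
The sum of column 'units' is 183.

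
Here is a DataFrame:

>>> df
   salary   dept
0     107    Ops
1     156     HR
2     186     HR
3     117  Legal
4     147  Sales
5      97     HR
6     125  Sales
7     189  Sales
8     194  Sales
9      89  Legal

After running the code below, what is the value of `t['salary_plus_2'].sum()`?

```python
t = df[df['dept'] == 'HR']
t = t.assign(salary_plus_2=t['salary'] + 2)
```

filter rows where dept == 'HR':
   salary dept
1     156   HR
2     186   HR
5      97   HR
add column salary_plus_2 = t['salary'] + 2:
   salary dept  salary_plus_2
1     156   HR            158
2     186   HR            188
5      97   HR             99
Taking the sum of column 'salary_plus_2' gives 445.

445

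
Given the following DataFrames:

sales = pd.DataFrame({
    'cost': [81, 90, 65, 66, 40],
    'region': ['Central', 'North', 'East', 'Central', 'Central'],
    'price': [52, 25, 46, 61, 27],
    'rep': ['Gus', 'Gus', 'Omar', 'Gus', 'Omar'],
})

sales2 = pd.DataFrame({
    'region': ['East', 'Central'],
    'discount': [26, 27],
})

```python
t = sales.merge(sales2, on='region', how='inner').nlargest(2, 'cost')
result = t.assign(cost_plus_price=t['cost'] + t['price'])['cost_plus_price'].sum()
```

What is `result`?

260

merge on 'region' (how='inner') → 4 rows:
   cost   region  price   rep  discount
0    81  Central     52   Gus        27
1    65     East     46  Omar        26
2    66  Central     61   Gus        27
3    40  Central     27  Omar        27
take 2 rows with largest cost:
   cost   region  price  rep  discount
0    81  Central     52  Gus        27
2    66  Central     61  Gus        27
add column cost_plus_price = t['cost'] + t['price']:
   cost   region  price  rep  discount  cost_plus_price
0    81  Central     52  Gus        27              133
2    66  Central     61  Gus        27              127
Finally, sum of column 'cost_plus_price' = 260.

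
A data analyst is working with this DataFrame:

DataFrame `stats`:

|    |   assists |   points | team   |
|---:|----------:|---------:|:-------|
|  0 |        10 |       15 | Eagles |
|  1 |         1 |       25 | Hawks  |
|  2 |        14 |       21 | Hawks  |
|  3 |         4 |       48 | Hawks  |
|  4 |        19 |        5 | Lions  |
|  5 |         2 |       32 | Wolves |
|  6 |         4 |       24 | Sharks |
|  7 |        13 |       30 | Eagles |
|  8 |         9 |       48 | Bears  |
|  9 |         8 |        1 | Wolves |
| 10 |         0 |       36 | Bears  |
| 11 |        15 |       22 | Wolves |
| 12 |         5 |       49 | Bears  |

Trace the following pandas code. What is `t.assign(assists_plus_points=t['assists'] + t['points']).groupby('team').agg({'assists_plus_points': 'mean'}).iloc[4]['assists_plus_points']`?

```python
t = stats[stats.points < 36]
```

filter rows where points < 36:
    assists  points    team
0        10      15  Eagles
1         1      25   Hawks
2        14      21   Hawks
4        19       5   Lions
5         2      32  Wolves
6         4      24  Sharks
7        13      30  Eagles
9         8       1  Wolves
11       15      22  Wolves
add column assists_plus_points = t['assists'] + t['points']:
    assists  points    team  assists_plus_points
0        10      15  Eagles                   25
1         1      25   Hawks                   26
2        14      21   Hawks                   35
4        19       5   Lions                   24
5         2      32  Wolves                   34
6         4      24  Sharks                   28
7        13      30  Eagles                   43
9         8       1  Wolves                    9
11       15      22  Wolves                   37
group by team, mean of assists_plus_points:
        assists_plus_points
team                       
Eagles            34.000000
Hawks             30.500000
Lions             24.000000
Sharks            28.000000
Wolves            26.666667
So iloc[4]['assists_plus_points'] = 26.6666666667.

26.6666666667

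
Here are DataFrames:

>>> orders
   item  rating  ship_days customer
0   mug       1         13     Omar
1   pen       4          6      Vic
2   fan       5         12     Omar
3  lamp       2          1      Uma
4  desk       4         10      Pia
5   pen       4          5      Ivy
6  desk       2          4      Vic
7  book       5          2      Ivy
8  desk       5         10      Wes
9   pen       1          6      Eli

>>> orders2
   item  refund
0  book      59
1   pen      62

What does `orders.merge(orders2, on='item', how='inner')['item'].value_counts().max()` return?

3

merge on 'item' (how='inner') → 4 rows:
   item  rating  ship_days customer  refund
0   pen       4          6      Vic      62
1   pen       4          5      Ivy      62
2  book       5          2      Ivy      59
3   pen       1          6      Eli      62
value_counts of item:
item
pen     3
book    1
Name: count, dtype: int64
The max of the resulting series is 3.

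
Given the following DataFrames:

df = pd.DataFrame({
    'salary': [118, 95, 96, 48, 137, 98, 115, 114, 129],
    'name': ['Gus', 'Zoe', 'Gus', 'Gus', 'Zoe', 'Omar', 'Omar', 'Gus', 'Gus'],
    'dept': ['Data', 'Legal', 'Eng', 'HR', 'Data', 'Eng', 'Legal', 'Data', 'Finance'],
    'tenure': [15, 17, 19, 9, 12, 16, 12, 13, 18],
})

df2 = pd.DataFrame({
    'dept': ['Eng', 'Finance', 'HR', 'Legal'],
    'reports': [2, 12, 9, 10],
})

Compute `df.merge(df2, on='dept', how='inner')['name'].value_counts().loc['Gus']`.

3

merge on 'dept' (how='inner') → 6 rows:
   salary  name     dept  tenure  reports
0      95   Zoe    Legal      17       10
1      96   Gus      Eng      19        2
2      48   Gus       HR       9        9
3      98  Omar      Eng      16        2
4     115  Omar    Legal      12       10
5     129   Gus  Finance      18       12
value_counts of name:
name
Gus     3
Omar    2
Zoe     1
Name: count, dtype: int64
value at index 'Gus' → 3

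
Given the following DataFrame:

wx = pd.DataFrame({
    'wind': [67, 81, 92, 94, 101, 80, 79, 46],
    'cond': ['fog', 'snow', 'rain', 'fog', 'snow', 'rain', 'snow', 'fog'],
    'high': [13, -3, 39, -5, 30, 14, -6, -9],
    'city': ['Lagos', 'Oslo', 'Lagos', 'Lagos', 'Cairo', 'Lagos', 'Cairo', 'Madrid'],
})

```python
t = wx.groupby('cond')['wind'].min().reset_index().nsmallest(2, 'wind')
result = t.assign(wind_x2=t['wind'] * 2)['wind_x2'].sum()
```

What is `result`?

group by cond, min of wind:
cond
fog     46
rain    80
snow    79
Name: wind, dtype: int64
reset_index():
   cond  wind
0   fog    46
1  rain    80
2  snow    79
take 2 rows with smallest wind:
   cond  wind
0   fog    46
2  snow    79
add column wind_x2 = t['wind'] * 2:
   cond  wind  wind_x2
0   fog    46       92
2  snow    79      158
Reading off the sum of column 'wind_x2', we get 250.

250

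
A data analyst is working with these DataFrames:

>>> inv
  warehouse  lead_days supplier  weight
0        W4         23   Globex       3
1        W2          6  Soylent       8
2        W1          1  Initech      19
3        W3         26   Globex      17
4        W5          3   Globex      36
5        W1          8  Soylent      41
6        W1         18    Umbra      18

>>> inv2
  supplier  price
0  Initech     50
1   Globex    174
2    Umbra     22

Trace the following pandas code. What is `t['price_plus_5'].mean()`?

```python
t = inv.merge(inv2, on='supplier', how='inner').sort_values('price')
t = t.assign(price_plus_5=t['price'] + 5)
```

123.8

merge on 'supplier' (how='inner') → 5 rows:
  warehouse  lead_days supplier  weight  price
0        W4         23   Globex       3    174
1        W1          1  Initech      19     50
2        W3         26   Globex      17    174
3        W5          3   Globex      36    174
4        W1         18    Umbra      18     22
sort by price:
  warehouse  lead_days supplier  weight  price
4        W1         18    Umbra      18     22
1        W1          1  Initech      19     50
0        W4         23   Globex       3    174
2        W3         26   Globex      17    174
3        W5          3   Globex      36    174
add column price_plus_5 = t['price'] + 5:
  warehouse  lead_days supplier  weight  price  price_plus_5
4        W1         18    Umbra      18     22            27
1        W1          1  Initech      19     50            55
0        W4         23   Globex       3    174           179
2        W3         26   Globex      17    174           179
3        W5          3   Globex      36    174           179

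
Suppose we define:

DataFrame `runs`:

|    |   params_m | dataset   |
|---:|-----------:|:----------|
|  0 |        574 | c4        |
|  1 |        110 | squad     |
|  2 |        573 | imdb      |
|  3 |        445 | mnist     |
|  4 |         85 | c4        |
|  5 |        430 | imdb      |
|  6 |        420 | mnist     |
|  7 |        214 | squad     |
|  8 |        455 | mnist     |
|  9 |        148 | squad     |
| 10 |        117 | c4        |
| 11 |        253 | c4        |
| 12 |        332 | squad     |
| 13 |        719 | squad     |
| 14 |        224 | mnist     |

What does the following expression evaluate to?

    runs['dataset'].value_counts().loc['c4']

value_counts of dataset:
dataset
squad    5
c4       4
mnist    4
imdb     2
Name: count, dtype: int64

4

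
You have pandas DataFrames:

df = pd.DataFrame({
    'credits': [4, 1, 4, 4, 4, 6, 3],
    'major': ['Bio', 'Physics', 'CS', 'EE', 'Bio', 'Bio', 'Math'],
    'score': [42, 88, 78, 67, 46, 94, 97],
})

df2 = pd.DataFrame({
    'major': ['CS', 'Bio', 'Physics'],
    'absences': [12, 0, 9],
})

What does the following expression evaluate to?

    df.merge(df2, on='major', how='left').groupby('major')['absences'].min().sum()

21.0

merge on 'major' (how='left') → 7 rows:
   credits    major  score  absences
0        4      Bio     42       0.0
1        1  Physics     88       9.0
2        4       CS     78      12.0
3        4       EE     67       NaN
4        4      Bio     46       0.0
5        6      Bio     94       0.0
6        3     Math     97       NaN
group by major, min of absences:
major
Bio         0.0
CS         12.0
EE          NaN
Math        NaN
Physics     9.0
Name: absences, dtype: float64
Finally, sum of the resulting series = 21.0.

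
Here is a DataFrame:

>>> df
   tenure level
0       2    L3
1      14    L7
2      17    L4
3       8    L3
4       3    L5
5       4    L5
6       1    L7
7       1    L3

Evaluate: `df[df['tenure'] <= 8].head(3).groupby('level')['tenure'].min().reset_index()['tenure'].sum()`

5

filter rows where tenure <= 8:
   tenure level
0       2    L3
3       8    L3
4       3    L5
5       4    L5
6       1    L7
7       1    L3
take first 3 rows:
   tenure level
0       2    L3
3       8    L3
4       3    L5
group by level, min of tenure:
level
L3    2
L5    3
Name: tenure, dtype: int64
reset_index():
  level  tenure
0    L3       2
1    L5       3
sum of column 'tenure' → 5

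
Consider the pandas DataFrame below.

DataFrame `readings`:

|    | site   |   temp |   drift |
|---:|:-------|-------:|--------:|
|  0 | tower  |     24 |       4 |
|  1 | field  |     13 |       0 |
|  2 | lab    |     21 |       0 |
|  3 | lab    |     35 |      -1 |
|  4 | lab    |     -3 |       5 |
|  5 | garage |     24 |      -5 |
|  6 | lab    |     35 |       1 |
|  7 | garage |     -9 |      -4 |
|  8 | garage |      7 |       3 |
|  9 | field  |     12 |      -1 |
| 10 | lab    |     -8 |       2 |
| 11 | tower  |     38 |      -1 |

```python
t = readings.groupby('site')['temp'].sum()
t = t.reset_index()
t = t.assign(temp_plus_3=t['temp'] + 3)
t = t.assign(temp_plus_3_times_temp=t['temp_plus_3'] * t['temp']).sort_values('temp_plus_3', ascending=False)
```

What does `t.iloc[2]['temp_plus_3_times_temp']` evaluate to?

group by site, sum of temp:
site
field     25
garage    22
lab       80
tower     62
Name: temp, dtype: int64
reset_index():
     site  temp
0   field    25
1  garage    22
2     lab    80
3   tower    62
add column temp_plus_3 = t['temp'] + 3:
     site  temp  temp_plus_3
0   field    25           28
1  garage    22           25
2     lab    80           83
3   tower    62           65
add column temp_plus_3_times_temp = t['temp_plus_3'] * t['temp']:
     site  temp  temp_plus_3  temp_plus_3_times_temp
0   field    25           28                     700
1  garage    22           25                     550
2     lab    80           83                    6640
3   tower    62           65                    4030
sort by temp_plus_3 descending:
     site  temp  temp_plus_3  temp_plus_3_times_temp
2     lab    80           83                    6640
3   tower    62           65                    4030
0   field    25           28                     700
1  garage    22           25                     550

700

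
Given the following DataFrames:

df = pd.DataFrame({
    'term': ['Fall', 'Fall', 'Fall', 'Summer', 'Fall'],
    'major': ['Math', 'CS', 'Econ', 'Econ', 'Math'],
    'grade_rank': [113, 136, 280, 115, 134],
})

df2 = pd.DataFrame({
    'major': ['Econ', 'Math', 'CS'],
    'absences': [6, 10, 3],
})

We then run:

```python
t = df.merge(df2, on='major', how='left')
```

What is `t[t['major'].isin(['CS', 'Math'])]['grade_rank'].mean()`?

127.666666667

merge on 'major' (how='left') → 5 rows:
     term major  grade_rank  absences
0    Fall  Math         113        10
1    Fall    CS         136         3
2    Fall  Econ         280         6
3  Summer  Econ         115         6
4    Fall  Math         134        10
filter rows where major in ['CS', 'Math']:
   term major  grade_rank  absences
0  Fall  Math         113        10
1  Fall    CS         136         3
4  Fall  Math         134        10
Taking the mean of column 'grade_rank' gives 127.666666667.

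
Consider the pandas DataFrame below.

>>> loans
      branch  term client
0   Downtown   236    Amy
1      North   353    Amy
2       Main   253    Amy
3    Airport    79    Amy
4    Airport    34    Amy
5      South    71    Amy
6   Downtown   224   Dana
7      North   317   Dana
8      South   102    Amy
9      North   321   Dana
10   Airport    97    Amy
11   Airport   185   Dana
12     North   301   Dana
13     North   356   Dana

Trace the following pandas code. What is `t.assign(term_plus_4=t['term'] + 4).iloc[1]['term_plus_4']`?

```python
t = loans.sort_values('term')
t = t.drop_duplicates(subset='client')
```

189

sort by term:
      branch  term client
4    Airport    34    Amy
5      South    71    Amy
3    Airport    79    Amy
10   Airport    97    Amy
8      South   102    Amy
11   Airport   185   Dana
6   Downtown   224   Dana
0   Downtown   236    Amy
2       Main   253    Amy
12     North   301   Dana
7      North   317   Dana
9      North   321   Dana
1      North   353    Amy
13     North   356   Dana
drop duplicate client (keep=first):
     branch  term client
4   Airport    34    Amy
11  Airport   185   Dana
add column term_plus_4 = t['term'] + 4:
     branch  term client  term_plus_4
4   Airport    34    Amy           38
11  Airport   185   Dana          189
Hence 189.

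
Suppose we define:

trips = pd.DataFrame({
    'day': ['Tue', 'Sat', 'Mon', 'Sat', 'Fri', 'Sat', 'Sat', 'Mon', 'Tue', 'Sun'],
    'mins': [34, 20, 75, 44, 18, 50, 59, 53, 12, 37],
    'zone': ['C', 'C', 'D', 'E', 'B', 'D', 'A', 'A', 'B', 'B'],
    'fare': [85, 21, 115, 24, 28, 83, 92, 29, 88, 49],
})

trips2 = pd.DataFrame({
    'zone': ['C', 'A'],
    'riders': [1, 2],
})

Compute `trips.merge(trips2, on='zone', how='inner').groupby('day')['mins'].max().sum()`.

146

merge on 'zone' (how='inner') → 4 rows:
   day  mins zone  fare  riders
0  Tue    34    C    85       1
1  Sat    20    C    21       1
2  Sat    59    A    92       2
3  Mon    53    A    29       2
group by day, max of mins:
day
Mon    53
Sat    59
Tue    34
Name: mins, dtype: int64
Finally, sum of the resulting series = 146.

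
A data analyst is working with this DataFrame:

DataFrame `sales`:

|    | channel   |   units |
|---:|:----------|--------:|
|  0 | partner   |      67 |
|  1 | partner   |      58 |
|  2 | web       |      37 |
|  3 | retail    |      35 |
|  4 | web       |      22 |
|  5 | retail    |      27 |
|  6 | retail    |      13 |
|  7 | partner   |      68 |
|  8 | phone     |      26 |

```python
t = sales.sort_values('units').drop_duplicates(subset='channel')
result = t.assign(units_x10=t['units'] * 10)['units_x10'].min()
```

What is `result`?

sort by units:
   channel  units
6   retail     13
4      web     22
8    phone     26
5   retail     27
3   retail     35
2      web     37
1  partner     58
0  partner     67
7  partner     68
drop duplicate channel (keep=first):
   channel  units
6   retail     13
4      web     22
8    phone     26
1  partner     58
add column units_x10 = t['units'] * 10:
   channel  units  units_x10
6   retail     13        130
4      web     22        220
8    phone     26        260
1  partner     58        580
The min of column 'units_x10' is 130.

130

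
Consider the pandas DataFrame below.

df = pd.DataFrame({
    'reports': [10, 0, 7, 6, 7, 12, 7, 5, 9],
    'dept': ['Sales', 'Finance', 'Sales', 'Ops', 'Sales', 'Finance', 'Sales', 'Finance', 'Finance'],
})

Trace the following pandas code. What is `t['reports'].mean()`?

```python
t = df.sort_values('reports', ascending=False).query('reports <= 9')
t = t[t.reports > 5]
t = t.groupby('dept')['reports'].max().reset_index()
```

7.33333333333

sort by reports descending:
   reports     dept
5       12  Finance
0       10    Sales
8        9  Finance
2        7    Sales
4        7    Sales
6        7    Sales
3        6      Ops
7        5  Finance
1        0  Finance
filter rows where reports <= 9:
   reports     dept
8        9  Finance
2        7    Sales
4        7    Sales
6        7    Sales
3        6      Ops
7        5  Finance
1        0  Finance
filter rows where reports > 5:
   reports     dept
8        9  Finance
2        7    Sales
4        7    Sales
6        7    Sales
3        6      Ops
group by dept, max of reports:
dept
Finance    9
Ops        6
Sales      7
Name: reports, dtype: int64
reset_index():
      dept  reports
0  Finance        9
1      Ops        6
2    Sales        7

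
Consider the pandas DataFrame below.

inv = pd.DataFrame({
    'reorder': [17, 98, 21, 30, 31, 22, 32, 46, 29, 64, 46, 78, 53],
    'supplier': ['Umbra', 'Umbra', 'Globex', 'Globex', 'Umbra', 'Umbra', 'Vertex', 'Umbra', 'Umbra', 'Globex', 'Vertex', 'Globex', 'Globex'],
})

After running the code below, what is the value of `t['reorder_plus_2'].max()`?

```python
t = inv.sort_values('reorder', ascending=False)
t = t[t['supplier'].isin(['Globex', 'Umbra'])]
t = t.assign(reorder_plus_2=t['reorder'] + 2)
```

100

sort by reorder descending:
    reorder supplier
1        98    Umbra
11       78   Globex
9        64   Globex
12       53   Globex
7        46    Umbra
10       46   Vertex
6        32   Vertex
4        31    Umbra
3        30   Globex
8        29    Umbra
5        22    Umbra
2        21   Globex
0        17    Umbra
filter rows where supplier in ['Globex', 'Umbra']:
    reorder supplier
1        98    Umbra
11       78   Globex
9        64   Globex
12       53   Globex
7        46    Umbra
4        31    Umbra
3        30   Globex
8        29    Umbra
5        22    Umbra
2        21   Globex
0        17    Umbra
add column reorder_plus_2 = t['reorder'] + 2:
    reorder supplier  reorder_plus_2
1        98    Umbra             100
11       78   Globex              80
9        64   Globex              66
12       53   Globex              55
7        46    Umbra              48
4        31    Umbra              33
3        30   Globex              32
8        29    Umbra              31
5        22    Umbra              24
2        21   Globex              23
0        17    Umbra              19
Finally, max of column 'reorder_plus_2' = 100.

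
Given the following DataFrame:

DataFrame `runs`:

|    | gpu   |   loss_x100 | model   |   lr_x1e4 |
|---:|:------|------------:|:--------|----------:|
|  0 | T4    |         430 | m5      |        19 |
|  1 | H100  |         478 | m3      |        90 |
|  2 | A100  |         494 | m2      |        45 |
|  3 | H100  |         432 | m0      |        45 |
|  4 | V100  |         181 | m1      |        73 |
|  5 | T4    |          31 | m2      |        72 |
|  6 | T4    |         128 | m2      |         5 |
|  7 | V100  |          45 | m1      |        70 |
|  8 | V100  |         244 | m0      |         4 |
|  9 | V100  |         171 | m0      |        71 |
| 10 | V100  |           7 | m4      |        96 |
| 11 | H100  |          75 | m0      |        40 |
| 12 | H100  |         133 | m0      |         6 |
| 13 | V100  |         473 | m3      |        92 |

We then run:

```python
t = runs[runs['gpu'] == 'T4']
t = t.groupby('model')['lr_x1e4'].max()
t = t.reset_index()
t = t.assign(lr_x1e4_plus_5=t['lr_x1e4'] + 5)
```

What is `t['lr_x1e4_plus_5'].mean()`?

50.5

filter rows where gpu == 'T4':
  gpu  loss_x100 model  lr_x1e4
0  T4        430    m5       19
5  T4         31    m2       72
6  T4        128    m2        5
group by model, max of lr_x1e4:
model
m2    72
m5    19
Name: lr_x1e4, dtype: int64
reset_index():
  model  lr_x1e4
0    m2       72
1    m5       19
add column lr_x1e4_plus_5 = t['lr_x1e4'] + 5:
  model  lr_x1e4  lr_x1e4_plus_5
0    m2       72              77
1    m5       19              24
The mean of column 'lr_x1e4_plus_5' is 50.5.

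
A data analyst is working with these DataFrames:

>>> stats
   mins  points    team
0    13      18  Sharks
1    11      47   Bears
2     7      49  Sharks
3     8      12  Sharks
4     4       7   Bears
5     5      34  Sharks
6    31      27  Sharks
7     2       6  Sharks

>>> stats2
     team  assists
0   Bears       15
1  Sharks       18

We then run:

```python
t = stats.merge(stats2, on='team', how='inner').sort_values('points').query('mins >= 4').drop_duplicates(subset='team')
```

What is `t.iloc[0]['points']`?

7

merge on 'team' (how='inner') → 8 rows:
   mins  points    team  assists
0    13      18  Sharks       18
1    11      47   Bears       15
2     7      49  Sharks       18
3     8      12  Sharks       18
4     4       7   Bears       15
5     5      34  Sharks       18
6    31      27  Sharks       18
7     2       6  Sharks       18
sort by points:
   mins  points    team  assists
7     2       6  Sharks       18
4     4       7   Bears       15
3     8      12  Sharks       18
0    13      18  Sharks       18
6    31      27  Sharks       18
5     5      34  Sharks       18
1    11      47   Bears       15
2     7      49  Sharks       18
filter rows where mins >= 4:
   mins  points    team  assists
4     4       7   Bears       15
3     8      12  Sharks       18
0    13      18  Sharks       18
6    31      27  Sharks       18
5     5      34  Sharks       18
1    11      47   Bears       15
2     7      49  Sharks       18
drop duplicate team (keep=first):
   mins  points    team  assists
4     4       7   Bears       15
3     8      12  Sharks       18
Hence 7.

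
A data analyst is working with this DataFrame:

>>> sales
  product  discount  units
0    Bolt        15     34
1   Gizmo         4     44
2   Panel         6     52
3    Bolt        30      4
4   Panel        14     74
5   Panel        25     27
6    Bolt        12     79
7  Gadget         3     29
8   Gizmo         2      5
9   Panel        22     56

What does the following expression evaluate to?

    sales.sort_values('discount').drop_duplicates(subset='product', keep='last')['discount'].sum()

62

sort by discount:
  product  discount  units
8   Gizmo         2      5
7  Gadget         3     29
1   Gizmo         4     44
2   Panel         6     52
6    Bolt        12     79
4   Panel        14     74
0    Bolt        15     34
9   Panel        22     56
5   Panel        25     27
3    Bolt        30      4
drop duplicate product (keep=last):
  product  discount  units
7  Gadget         3     29
1   Gizmo         4     44
5   Panel        25     27
3    Bolt        30      4
Then the sum of column 'discount': 62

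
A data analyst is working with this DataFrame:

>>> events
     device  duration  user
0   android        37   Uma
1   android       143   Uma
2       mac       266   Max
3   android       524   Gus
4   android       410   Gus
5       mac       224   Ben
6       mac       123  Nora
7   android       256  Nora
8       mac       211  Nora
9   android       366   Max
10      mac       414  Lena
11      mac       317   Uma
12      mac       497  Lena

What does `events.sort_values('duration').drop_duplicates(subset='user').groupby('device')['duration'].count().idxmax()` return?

sort by duration:
     device  duration  user
0   android        37   Uma
6       mac       123  Nora
1   android       143   Uma
8       mac       211  Nora
5       mac       224   Ben
7   android       256  Nora
2       mac       266   Max
11      mac       317   Uma
9   android       366   Max
4   android       410   Gus
10      mac       414  Lena
12      mac       497  Lena
3   android       524   Gus
drop duplicate user (keep=first):
     device  duration  user
0   android        37   Uma
6       mac       123  Nora
5       mac       224   Ben
2       mac       266   Max
4   android       410   Gus
10      mac       414  Lena
group by device, count of duration:
device
android    2
mac        4
Name: duration, dtype: int64
So idxmax() = mac.

mac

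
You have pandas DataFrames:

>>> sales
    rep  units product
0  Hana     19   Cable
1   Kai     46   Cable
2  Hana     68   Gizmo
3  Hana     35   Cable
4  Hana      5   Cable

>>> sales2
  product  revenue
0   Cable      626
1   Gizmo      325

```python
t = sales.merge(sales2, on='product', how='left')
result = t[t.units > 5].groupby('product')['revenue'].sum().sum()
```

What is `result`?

merge on 'product' (how='left') → 5 rows:
    rep  units product  revenue
0  Hana     19   Cable      626
1   Kai     46   Cable      626
2  Hana     68   Gizmo      325
3  Hana     35   Cable      626
4  Hana      5   Cable      626
filter rows where units > 5:
    rep  units product  revenue
0  Hana     19   Cable      626
1   Kai     46   Cable      626
2  Hana     68   Gizmo      325
3  Hana     35   Cable      626
group by product, sum of revenue:
product
Cable    1878
Gizmo     325
Name: revenue, dtype: int64

2203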